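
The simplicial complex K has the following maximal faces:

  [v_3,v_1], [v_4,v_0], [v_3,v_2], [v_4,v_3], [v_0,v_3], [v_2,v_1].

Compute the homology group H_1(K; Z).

We work with the vertex ordering v_0 < v_1 < v_2 < v_3 < v_4. The simplices of K, each written with vertices in increasing order, are:

  0-simplices (5): [v_0], [v_1], [v_2], [v_3], [v_4]
  1-simplices (6): [v_0,v_3], [v_0,v_4], [v_1,v_2], [v_1,v_3], [v_2,v_3], [v_3,v_4]

giving chain groups C_0 ≅ Z^5, C_1 ≅ Z^6.

Boundary ∂_1: C_1 → C_0 sends each edge [p,q] (with p < q) to q − p. For instance
  ∂[v_2,v_3] = [v_3] − [v_2].
This gives a 5×6 integer matrix of rank 4; reducing to Smith normal form yields diagonal entries (1,1,1,1).

Computing H_k = (kernel of ∂_k) / (image of ∂_{k+1}):

  H_1: rank ker ∂_1 − rank ∂_2 = (6 − 4) − 0 = 2, and there is no ∂_2, so H_1 = Z^2.

H_1 ≅ Z^2.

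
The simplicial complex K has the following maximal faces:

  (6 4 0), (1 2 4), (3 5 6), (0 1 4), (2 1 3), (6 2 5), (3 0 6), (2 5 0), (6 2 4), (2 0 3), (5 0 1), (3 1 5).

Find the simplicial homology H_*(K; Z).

We work with the vertex ordering 0 < 1 < 2 < 3 < 4 < 5 < 6. The simplices of K, each written with vertices in increasing order, are:

  0-simplices (7): [0], [1], [2], [3], [4], [5], [6]
  1-simplices (18): [0,1], [0,2], [0,3], [0,4], [0,5], [0,6], [1,2], [1,3], [1,4], [1,5], [2,3], [2,4], [2,5], [2,6], [3,5], [3,6], [4,6], [5,6]
  2-simplices (12): [0,1,4], [0,1,5], [0,2,3], [0,2,5], [0,3,6], [0,4,6], [1,2,3], [1,2,4], [1,3,5], [2,4,6], [2,5,6], [3,5,6]

so the chain groups are C_0 ≅ Z^7, C_1 ≅ Z^18, C_2 ≅ Z^12.

Boundary ∂_1: C_1 → C_0 maps an edge to its endpoints' difference, ∂[p,q] = q − p. For instance
  ∂[2,6] = [6] − [2].
The resulting 7×18 matrix has rank 6, and its Smith normal form has invariant factors (1,1,1,1,1,1).

The boundary map ∂_2: C_2 → C_1 sends each 2-simplex [p,q,r] to [q,r] − [p,r] + [p,q]. For instance
  ∂[1,2,4] = [2,4] − [1,4] + [1,2],
  ∂[2,5,6] = [5,6] − [2,6] + [2,5].
The resulting 18×12 matrix has rank 12, and its Smith normal form has invariant factors (1,1,1,1,1,1,1,1,1,1,1,2).

From H_k ≅ ker(∂_k) / im(∂_{k+1}) we obtain:

  H_0: rank C_0 − rank ∂_1 = 7 − 6 = 1, and the invariant factors of ∂_1 are all 1, so H_0 = Z.
  H_1: rank ker ∂_1 − rank ∂_2 = (18 − 6) − 12 = 0, and ∂_2 has invariant factor 2 > 1, so H_1 = Z_2.
  H_2: rank ker ∂_2 − rank ∂_3 = (12 − 12) − 0 = 0, and there is no ∂_3, so H_2 = 0.

(K is a triangulation of the real projective plane RP^2.)

H_0 = Z,  H_1 = Z_2,  H_2 = 0.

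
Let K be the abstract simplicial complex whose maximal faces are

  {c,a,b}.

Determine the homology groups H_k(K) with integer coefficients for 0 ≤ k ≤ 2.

Take the total order a < b < c on the vertex set. Then K (dimension 2) consists of the simplices:

  0-simplices (3): a, b, c
  1-simplices (3): ab, ac, bc
  2-simplices (1): abc

giving chain groups C_0 ≅ Z^3, C_1 ≅ Z^3, C_2 ≅ Z^1.

∂_1: C_1 → C_0 sends each edge [p,q] (with p < q) to q − p.
The resulting 3×3 matrix has rank 2, and its Smith normal form has invariant factors (1,1).

∂_2: C_2 → C_1 maps a triangle to the signed sum of its edges. For instance
  ∂abc = bc − ac + ab.
As a 3×1 matrix over Z this has rank 1, with invariant factors (1).

Now H_k = ker ∂_k / im ∂_{k+1}, so:

  H_0: rank C_0 − rank ∂_1 = 3 − 2 = 1, and the invariant factors of ∂_1 are all 1, so H_0 = Z.
  H_1: rank ker ∂_1 − rank ∂_2 = (3 − 2) − 1 = 0, and the invariant factors of ∂_2 are all 1, so H_1 = 0.
  H_2: rank ker ∂_2 − rank ∂_3 = (1 − 1) − 0 = 0, and there is no ∂_3, so H_2 = 0.

H_0 ≅ Z,  H_1 = 0,  H_2 = 0.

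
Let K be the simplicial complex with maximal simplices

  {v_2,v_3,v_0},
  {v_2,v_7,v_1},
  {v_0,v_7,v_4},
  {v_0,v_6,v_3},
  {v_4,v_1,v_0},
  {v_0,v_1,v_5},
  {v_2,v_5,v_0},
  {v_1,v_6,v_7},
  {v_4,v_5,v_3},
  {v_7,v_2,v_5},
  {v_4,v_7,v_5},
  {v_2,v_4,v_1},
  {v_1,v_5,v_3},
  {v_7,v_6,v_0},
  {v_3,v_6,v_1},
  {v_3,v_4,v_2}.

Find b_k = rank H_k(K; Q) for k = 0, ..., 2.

Take the total order v_0 < v_1 < v_2 < v_3 < v_4 < v_5 < v_6 < v_7 on the vertex set. Then K (dimension 2) consists of the simplices:

  0-simplices (8): [v_0], [v_1], [v_2], [v_3], [v_4], [v_5], [v_6], [v_7]
  1-simplices (24): (24 of them)
  2-simplices (16): (16 of them)

so the chain groups are C_0 ≅ Z^8, C_1 ≅ Z^24, C_2 ≅ Z^16.

Boundary ∂_1: C_1 → C_0 sends each edge [p,q] (with p < q) to q − p. For instance
  ∂[v_0,v_5] = [v_5] − [v_0].
The resulting 8×24 matrix has rank 7, and its Smith normal form has invariant factors (1,1,1,1,1,1,1).

The boundary map ∂_2: C_2 → C_1 maps a triangle to the signed sum of its edges. For instance
  ∂[v_0,v_2,v_3] = [v_2,v_3] − [v_0,v_3] + [v_0,v_2],
  ∂[v_1,v_3,v_5] = [v_3,v_5] − [v_1,v_5] + [v_1,v_3].
As a 24×16 matrix over Z this has rank 15, with invariant factors (1,1,1,1,1,1,1,1,1,1,1,1,1,1,1).

Now H_k = ker ∂_k / im ∂_{k+1}, so:

  H_0: rank C_0 − rank ∂_1 = 8 − 7 = 1, and the invariant factors of ∂_1 are all 1, so H_0 ≅ Z.
  H_1: rank ker ∂_1 − rank ∂_2 = (24 − 7) − 15 = 2, and the invariant factors of ∂_2 are all 1, so H_1 ≅ Z^2.
  H_2: rank ker ∂_2 − rank ∂_3 = (16 − 15) − 0 = 1, and there is no ∂_3, so H_2 ≅ Z.

(K is a triangulation of the torus T^2.)

Hence the Betti numbers are b_0 = 1, b_1 = 2, b_2 = 1.

b_0 = 1, b_1 = 2, b_2 = 1.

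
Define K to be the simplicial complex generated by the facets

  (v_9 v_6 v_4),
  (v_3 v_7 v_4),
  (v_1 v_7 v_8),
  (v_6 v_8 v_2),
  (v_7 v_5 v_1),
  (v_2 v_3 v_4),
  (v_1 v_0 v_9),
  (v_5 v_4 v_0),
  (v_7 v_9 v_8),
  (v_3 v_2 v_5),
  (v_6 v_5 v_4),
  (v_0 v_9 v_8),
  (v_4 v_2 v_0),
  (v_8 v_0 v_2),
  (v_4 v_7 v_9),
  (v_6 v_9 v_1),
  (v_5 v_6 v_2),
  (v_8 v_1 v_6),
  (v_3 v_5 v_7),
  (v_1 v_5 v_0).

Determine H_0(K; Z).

K has 10 vertices, 30 edges, 20 triangles.
rank ∂_0 = 0, rank ∂_1 = 9 ⇒ b_0 = 10 − 0 − 9 = 1; all invariant factors of ∂_1 are 1 so no torsion. So H_0 ≅ Z.

H_0 = Z.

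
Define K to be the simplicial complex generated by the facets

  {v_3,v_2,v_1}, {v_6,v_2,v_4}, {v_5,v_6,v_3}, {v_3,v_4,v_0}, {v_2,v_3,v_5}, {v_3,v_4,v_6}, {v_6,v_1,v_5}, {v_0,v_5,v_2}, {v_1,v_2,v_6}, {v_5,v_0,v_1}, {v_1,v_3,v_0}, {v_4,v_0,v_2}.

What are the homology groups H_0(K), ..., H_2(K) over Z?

H_0 = Z,  H_1 = Z/2,  H_2 = 0.

K has 7 vertices, 18 edges, 12 triangles.
rank ∂_0 = 0, rank ∂_1 = 6 ⇒ b_0 = 7 − 0 − 6 = 1; all invariant factors of ∂_1 are 1 so no torsion. So H_0 ≅ Z.
rank ∂_1 = 6, rank ∂_2 = 12 ⇒ b_1 = 18 − 6 − 12 = 0; ∂_2 has invariant factor(s) [2] giving torsion. So H_1 ≅ Z/2.
rank ∂_2 = 12, rank ∂_3 = 0 ⇒ b_2 = 12 − 12 − 0 = 0. So H_2 ≅ 0.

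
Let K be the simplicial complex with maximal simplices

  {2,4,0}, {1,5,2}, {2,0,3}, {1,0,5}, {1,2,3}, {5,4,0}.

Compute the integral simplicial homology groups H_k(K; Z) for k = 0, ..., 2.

Order the vertices as 0 < 1 < 2 < 3 < 4 < 5. Listing each simplex with vertices in this order, K has dimension 2 with simplices:

  0-simplices (6): [0], [1], [2], [3], [4], [5]
  1-simplices (12): [0,1], [0,2], [0,3], [0,4], [0,5], [1,2], [1,3], [1,5], [2,3], [2,4], [2,5], [4,5]
  2-simplices (6): [0,1,5], [0,2,3], [0,2,4], [0,4,5], [1,2,3], [1,2,5]

so the chain groups are C_0 ≅ Z^6, C_1 ≅ Z^12, C_2 ≅ Z^6.

The boundary map ∂_1: C_1 → C_0 is given by ∂[p,q] = [q] − [p]. For instance
  ∂[2,3] = [3] − [2].
The resulting 6×12 matrix has rank 5, and its Smith normal form has invariant factors (1,1,1,1,1).

Boundary ∂_2: C_2 → C_1 acts by ∂[p,q,r] = [q,r] − [p,r] + [p,q]. For instance
  ∂[1,2,5] = [2,5] − [1,5] + [1,2],
  ∂[1,2,3] = [2,3] − [1,3] + [1,2].
This gives a 12×6 integer matrix of rank 6; reducing to Smith normal form yields diagonal entries (1,1,1,1,1,1).

Now H_k = ker ∂_k / im ∂_{k+1}, so:

  H_0: rank C_0 − rank ∂_1 = 6 − 5 = 1, and the invariant factors of ∂_1 are all 1, so H_0 ≅ Z.
  H_1: rank ker ∂_1 − rank ∂_2 = (12 − 5) − 6 = 1, and the invariant factors of ∂_2 are all 1, so H_1 ≅ Z.
  H_2: rank ker ∂_2 − rank ∂_3 = (6 − 6) − 0 = 0, and there is no ∂_3, so H_2 ≅ 0.

H_0 = Z,  H_1 = Z,  H_2 = 0.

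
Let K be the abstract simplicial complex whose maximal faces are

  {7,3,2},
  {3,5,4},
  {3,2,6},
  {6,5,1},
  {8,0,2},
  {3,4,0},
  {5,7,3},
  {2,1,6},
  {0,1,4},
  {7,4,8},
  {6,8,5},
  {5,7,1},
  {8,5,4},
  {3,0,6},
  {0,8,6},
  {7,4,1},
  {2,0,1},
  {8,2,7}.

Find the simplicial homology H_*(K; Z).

H_0 ≅ Z,  H_1 ≅ Z ⊕ Z_2,  H_2 = 0.

K has 9 vertices, 27 edges, 18 triangles.
rank ∂_0 = 0, rank ∂_1 = 8 ⇒ b_0 = 9 − 0 − 8 = 1; all invariant factors of ∂_1 are 1 so no torsion. So H_0 ≅ Z.
rank ∂_1 = 8, rank ∂_2 = 18 ⇒ b_1 = 27 − 8 − 18 = 1; ∂_2 has invariant factor(s) [2] giving torsion. So H_1 ≅ Z ⊕ Z_2.
rank ∂_2 = 18, rank ∂_3 = 0 ⇒ b_2 = 18 − 18 − 0 = 0. So H_2 ≅ 0.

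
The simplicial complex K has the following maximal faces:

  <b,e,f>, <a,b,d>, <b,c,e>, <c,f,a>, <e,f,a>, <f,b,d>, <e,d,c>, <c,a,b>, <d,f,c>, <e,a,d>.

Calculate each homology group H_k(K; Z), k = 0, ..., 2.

We work with the vertex ordering a < b < c < d < e < f. The simplices of K, each written with vertices in increasing order, are:

  0-simplices (6): a, b, c, d, e, f
  1-simplices (15): ab, ac, ad, ae, af, bc, bd, be, bf, cd, ce, cf, de, df, ef
  2-simplices (10): abc, abd, acf, ade, aef, bce, bdf, bef, cde, cdf

giving chain groups C_0 ≅ Z^6, C_1 ≅ Z^15, C_2 ≅ Z^10.

Boundary ∂_1: C_1 → C_0 is given by ∂[p,q] = [q] − [p].
The resulting 6×15 matrix has rank 5, and its Smith normal form has invariant factors (1,1,1,1,1).

∂_2: C_2 → C_1 maps a triangle to the signed sum of its edges. For instance
  ∂ade = de − ae + ad,
  ∂bdf = df − bf + bd.
The 15×10 boundary matrix has rank 10 and Smith normal form diag(1,1,1,1,1,1,1,1,1,2).

Computing H_k = (kernel of ∂_k) / (image of ∂_{k+1}):

  H_0: rank C_0 − rank ∂_1 = 6 − 5 = 1, and the invariant factors of ∂_1 are all 1, so H_0 = Z.
  H_1: rank ker ∂_1 − rank ∂_2 = (15 − 5) − 10 = 0, and ∂_2 has invariant factor 2 > 1, so H_1 = Z/2.
  H_2: rank ker ∂_2 − rank ∂_3 = (10 − 10) − 0 = 0, and there is no ∂_3, so H_2 = 0.

As a check, the Euler characteristic is 6 − 15 + 10 = 1, which agrees with 1 − 0 + 0 = 1.

H_0 ≅ Z,  H_1 ≅ Z/2,  H_2 = 0.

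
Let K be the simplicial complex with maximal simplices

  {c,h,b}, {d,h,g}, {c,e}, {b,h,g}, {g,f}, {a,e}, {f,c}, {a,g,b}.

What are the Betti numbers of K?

K has 8 vertices, 13 edges, 4 triangles.
rank ∂_0 = 0, rank ∂_1 = 7 ⇒ b_0 = 8 − 0 − 7 = 1; all invariant factors of ∂_1 are 1 so no torsion. So H_0 = Z.
rank ∂_1 = 7, rank ∂_2 = 4 ⇒ b_1 = 13 − 7 − 4 = 2; all invariant factors of ∂_2 are 1 so no torsion. So H_1 = Z^2.
rank ∂_2 = 4, rank ∂_3 = 0 ⇒ b_2 = 4 − 4 − 0 = 0. So H_2 = 0.

b_0 = 1, b_1 = 2, b_2 = 0.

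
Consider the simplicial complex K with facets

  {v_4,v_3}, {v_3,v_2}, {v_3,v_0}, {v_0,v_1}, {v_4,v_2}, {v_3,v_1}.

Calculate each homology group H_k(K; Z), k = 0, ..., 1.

H_0 ≅ Z,  H_1 ≅ Z^2.

We work with the vertex ordering v_0 < v_1 < v_2 < v_3 < v_4. The simplices of K, each written with vertices in increasing order, are:

  0-simplices (5): [v_0], [v_1], [v_2], [v_3], [v_4]
  1-simplices (6): [v_0,v_1], [v_0,v_3], [v_1,v_3], [v_2,v_3], [v_2,v_4], [v_3,v_4]

so the chain groups are C_0 ≅ Z^5, C_1 ≅ Z^6.

The boundary map ∂_1: C_1 → C_0 sends each edge [p,q] (with p < q) to q − p.
The 5×6 boundary matrix has rank 4 and Smith normal form diag(1,1,1,1).

Computing H_k = (kernel of ∂_k) / (image of ∂_{k+1}):

  H_0: rank C_0 − rank ∂_1 = 5 − 4 = 1, and the invariant factors of ∂_1 are all 1, so H_0 = Z.
  H_1: rank ker ∂_1 − rank ∂_2 = (6 − 4) − 0 = 2, and there is no ∂_2, so H_1 = Z^2.

As a check, the Euler characteristic is 5 − 6 = -1, which agrees with 1 − 2 = -1.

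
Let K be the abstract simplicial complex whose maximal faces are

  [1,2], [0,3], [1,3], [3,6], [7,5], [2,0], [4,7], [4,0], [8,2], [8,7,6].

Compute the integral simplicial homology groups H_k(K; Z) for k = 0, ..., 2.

H_0 = Z,  H_1 = Z^3,  H_2 = 0.

Fix the vertex order 0 < 1 < 2 < 3 < 4 < 5 < 6 < 7 < 8 and write every simplex with vertices in increasing order. Then dim K = 2 and the simplices of K are:

  0-simplices (9): [0], [1], [2], [3], [4], [5], [6], [7], [8]
  1-simplices (12): [0,2], [0,3], [0,4], [1,2], [1,3], [2,8], [3,6], [4,7], [5,7], [6,7], [6,8], [7,8]
  2-simplices (1): [6,7,8]

so the chain groups are C_0 ≅ Z^9, C_1 ≅ Z^12, C_2 ≅ Z^1.

∂_1: C_1 → C_0 sends each edge [p,q] (with p < q) to q − p. For instance
  ∂[2,8] = [8] − [2].
The resulting 9×12 matrix has rank 8, and its Smith normal form has invariant factors (1,1,1,1,1,1,1,1).

The boundary map ∂_2: C_2 → C_1 maps a triangle to the signed sum of its edges. For instance
  ∂[6,7,8] = [7,8] − [6,8] + [6,7].
The 12×1 boundary matrix has rank 1 and Smith normal form diag(1).

Now H_k = ker ∂_k / im ∂_{k+1}, so:

  H_0: rank C_0 − rank ∂_1 = 9 − 8 = 1, and the invariant factors of ∂_1 are all 1, so H_0 = Z.
  H_1: rank ker ∂_1 − rank ∂_2 = (12 − 8) − 1 = 3, and the invariant factors of ∂_2 are all 1, so H_1 = Z^3.
  H_2: rank ker ∂_2 − rank ∂_3 = (1 − 1) − 0 = 0, and there is no ∂_3, so H_2 = 0.

As a check, the Euler characteristic is 9 − 12 + 1 = -2, which agrees with 1 − 3 + 0 = -2.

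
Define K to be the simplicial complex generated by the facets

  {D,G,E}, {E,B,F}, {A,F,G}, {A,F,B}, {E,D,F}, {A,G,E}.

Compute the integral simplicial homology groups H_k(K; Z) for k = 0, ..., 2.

K has 6 vertices, 12 edges, 6 triangles.
rank ∂_0 = 0, rank ∂_1 = 5 ⇒ b_0 = 6 − 0 − 5 = 1; all invariant factors of ∂_1 are 1 so no torsion. So H_0 = Z.
rank ∂_1 = 5, rank ∂_2 = 6 ⇒ b_1 = 12 − 5 − 6 = 1; all invariant factors of ∂_2 are 1 so no torsion. So H_1 = Z.
rank ∂_2 = 6, rank ∂_3 = 0 ⇒ b_2 = 6 − 6 − 0 = 0. So H_2 = 0.

H_0 ≅ Z,  H_1 ≅ Z,  H_2 = 0.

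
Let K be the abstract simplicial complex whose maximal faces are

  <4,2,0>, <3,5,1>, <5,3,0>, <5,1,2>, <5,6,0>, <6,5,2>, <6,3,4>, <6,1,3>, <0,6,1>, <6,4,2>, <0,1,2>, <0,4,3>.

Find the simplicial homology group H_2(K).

Take the total order 0 < 1 < 2 < 3 < 4 < 5 < 6 on the vertex set. Then K (dimension 2) consists of the simplices:

  0-simplices (7): [0], [1], [2], [3], [4], [5], [6]
  1-simplices (18): [0,1], [0,2], [0,3], [0,4], [0,5], [0,6], [1,2], [1,3], [1,5], [1,6], [2,4], [2,5], [2,6], [3,4], [3,5], [3,6], [4,6], [5,6]
  2-simplices (12): [0,1,2], [0,1,6], [0,2,4], [0,3,4], [0,3,5], [0,5,6], [1,2,5], [1,3,5], [1,3,6], [2,4,6], [2,5,6], [3,4,6]

so the chain groups are C_0 ≅ Z^7, C_1 ≅ Z^18, C_2 ≅ Z^12.

The boundary map ∂_1: C_1 → C_0 is given by ∂[p,q] = [q] − [p].
The 7×18 boundary matrix has rank 6 and Smith normal form diag(1,1,1,1,1,1).

The boundary map ∂_2: C_2 → C_1 sends each 2-simplex [p,q,r] to [q,r] − [p,r] + [p,q]. For instance
  ∂[1,2,5] = [2,5] − [1,5] + [1,2],
  ∂[3,4,6] = [4,6] − [3,6] + [3,4].
As a 18×12 matrix over Z this has rank 12, with invariant factors (1,1,1,1,1,1,1,1,1,1,1,2).

Reading off H_k = ker ∂_k / im ∂_{k+1}:

  H_2: rank ker ∂_2 − rank ∂_3 = (12 − 12) − 0 = 0, and there is no ∂_3, so H_2 ≅ 0.

H_2 = 0.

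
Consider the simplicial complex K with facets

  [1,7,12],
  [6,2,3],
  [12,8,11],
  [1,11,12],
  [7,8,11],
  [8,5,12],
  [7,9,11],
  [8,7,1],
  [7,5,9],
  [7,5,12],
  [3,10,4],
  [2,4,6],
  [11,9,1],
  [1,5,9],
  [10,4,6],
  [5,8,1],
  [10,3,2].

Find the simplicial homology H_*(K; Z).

Take the total order 1 < 2 < 3 < 4 < 5 < 6 < 7 < 8 < 9 < 10 < 11 < 12 on the vertex set. Then K (dimension 2) consists of the simplices:

  0-simplices (12): [1], [2], [3], [4], [5], [6], [7], [8], [9], [10], [11], [12]
  1-simplices (28): (28 of them)
  2-simplices (17): (17 of them)

so the chain groups are C_0 ≅ Z^12, C_1 ≅ Z^28, C_2 ≅ Z^17.

The boundary map ∂_1: C_1 → C_0 is given by ∂[p,q] = [q] − [p]. For instance
  ∂[1,11] = [11] − [1].
The resulting 12×28 matrix has rank 10, and its Smith normal form has invariant factors (1,1,1,1,1,1,1,1,1,1).

∂_2: C_2 → C_1 sends each 2-simplex [p,q,r] to [q,r] − [p,r] + [p,q]. For instance
  ∂[2,4,6] = [4,6] − [2,6] + [2,4],
  ∂[5,7,9] = [7,9] − [5,9] + [5,7].
The 28×17 boundary matrix has rank 17 and Smith normal form diag(1,1,1,1,1,1,1,1,1,1,1,1,1,1,1,1,2).

Now H_k = ker ∂_k / im ∂_{k+1}, so:

  H_0: rank C_0 − rank ∂_1 = 12 − 10 = 2, and the invariant factors of ∂_1 are all 1, so H_0 ≅ Z^2.
  H_1: rank ker ∂_1 − rank ∂_2 = (28 − 10) − 17 = 1, and ∂_2 has invariant factor 2 > 1, so H_1 ≅ Z ⊕ Z/2.
  H_2: rank ker ∂_2 − rank ∂_3 = (17 − 17) − 0 = 0, and there is no ∂_3, so H_2 ≅ 0.

H_0 ≅ Z^2,  H_1 ≅ Z ⊕ Z/2,  H_2 = 0.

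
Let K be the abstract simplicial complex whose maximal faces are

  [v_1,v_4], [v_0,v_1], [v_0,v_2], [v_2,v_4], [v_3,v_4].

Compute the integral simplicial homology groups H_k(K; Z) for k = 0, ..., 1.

H_0 ≅ Z,  H_1 ≅ Z.

Fix the vertex order v_0 < v_1 < v_2 < v_3 < v_4 and write every simplex with vertices in increasing order. Then dim K = 1 and the simplices of K are:

  0-simplices (5): [v_0], [v_1], [v_2], [v_3], [v_4]
  1-simplices (5): [v_0,v_1], [v_0,v_2], [v_1,v_4], [v_2,v_4], [v_3,v_4]

giving chain groups C_0 ≅ Z^5, C_1 ≅ Z^5.

∂_1: C_1 → C_0 maps an edge to its endpoints' difference, ∂[p,q] = q − p. For instance
  ∂[v_0,v_1] = [v_1] − [v_0].
This gives a 5×5 integer matrix of rank 4; reducing to Smith normal form yields diagonal entries (1,1,1,1).

From H_k ≅ ker(∂_k) / im(∂_{k+1}) we obtain:

  H_0: rank C_0 − rank ∂_1 = 5 − 4 = 1, and the invariant factors of ∂_1 are all 1, so H_0 = Z.
  H_1: rank ker ∂_1 − rank ∂_2 = (5 − 4) − 0 = 1, and there is no ∂_2, so H_1 = Z.

As a check, the Euler characteristic is 5 − 5 = 0, which agrees with 1 − 1 = 0.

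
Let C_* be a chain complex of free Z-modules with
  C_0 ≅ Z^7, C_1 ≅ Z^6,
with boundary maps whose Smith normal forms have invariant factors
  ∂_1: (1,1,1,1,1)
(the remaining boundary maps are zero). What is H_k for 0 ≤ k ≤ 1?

H_0: b_0 = 7 − 0 − 5 = 2; torsion from ∂_1 factors > 1: none. So H_0 = Z^2.
H_1: b_1 = 6 − 5 − 0 = 1; torsion from ∂_2 factors > 1: none. So H_1 = Z.

H_0 = Z^2,  H_1 = Z.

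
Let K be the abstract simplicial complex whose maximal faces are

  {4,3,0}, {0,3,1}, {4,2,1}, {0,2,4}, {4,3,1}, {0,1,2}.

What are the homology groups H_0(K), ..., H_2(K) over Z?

Take the total order 0 < 1 < 2 < 3 < 4 on the vertex set. Then K (dimension 2) consists of the simplices:

  0-simplices (5): [0], [1], [2], [3], [4]
  1-simplices (9): [0,1], [0,2], [0,3], [0,4], [1,2], [1,3], [1,4], [2,4], [3,4]
  2-simplices (6): [0,1,2], [0,1,3], [0,2,4], [0,3,4], [1,2,4], [1,3,4]

so the chain groups are C_0 ≅ Z^5, C_1 ≅ Z^9, C_2 ≅ Z^6.

Boundary ∂_1: C_1 → C_0 maps an edge to its endpoints' difference, ∂[p,q] = q − p.
The resulting 5×9 matrix has rank 4, and its Smith normal form has invariant factors (1,1,1,1).

∂_2: C_2 → C_1 sends each 2-simplex [p,q,r] to [q,r] − [p,r] + [p,q]. For instance
  ∂[1,3,4] = [3,4] − [1,4] + [1,3],
  ∂[0,2,4] = [2,4] − [0,4] + [0,2].
As a 9×6 matrix over Z this has rank 5, with invariant factors (1,1,1,1,1).

Computing H_k = (kernel of ∂_k) / (image of ∂_{k+1}):

  H_0: rank C_0 − rank ∂_1 = 5 − 4 = 1, and the invariant factors of ∂_1 are all 1, so H_0 = Z.
  H_1: rank ker ∂_1 − rank ∂_2 = (9 − 4) − 5 = 0, and the invariant factors of ∂_2 are all 1, so H_1 = 0.
  H_2: rank ker ∂_2 − rank ∂_3 = (6 − 5) − 0 = 1, and there is no ∂_3, so H_2 = Z.

(K is a triangulation of the 2-sphere S^2.)

H_0 = Z,  H_1 = 0,  H_2 = Z.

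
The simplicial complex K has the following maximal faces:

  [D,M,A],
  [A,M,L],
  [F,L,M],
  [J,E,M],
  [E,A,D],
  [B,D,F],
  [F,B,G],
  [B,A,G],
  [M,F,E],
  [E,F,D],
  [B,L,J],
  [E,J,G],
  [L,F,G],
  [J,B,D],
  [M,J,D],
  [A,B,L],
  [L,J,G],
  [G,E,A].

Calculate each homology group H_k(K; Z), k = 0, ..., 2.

Take the total order A < B < D < E < F < G < J < L < M on the vertex set. Then K (dimension 2) consists of the simplices:

  0-simplices (9): A, B, D, E, F, G, J, L, M
  1-simplices (27): AB, AD, AE, AG, AL, AM, BD, BF, BG, BJ, BL, DE, DF, DJ, DM, EF, EG, EJ, EM, FG, FL, FM, GJ, GL, JL, JM, LM
  2-simplices (18): ABG, ABL, ADE, ADM, AEG, ALM, BDF, BDJ, BFG, BJL, DEF, DJM, EFM, EGJ, EJM, FGL, FLM, GJL

Hence C_0 ≅ Z^9, C_1 ≅ Z^27, C_2 ≅ Z^18.

The boundary map ∂_1: C_1 → C_0 is given by ∂[p,q] = [q] − [p]. For instance
  ∂BL = L − B.
The 9×27 boundary matrix has rank 8 and Smith normal form diag(1,1,1,1,1,1,1,1).

∂_2: C_2 → C_1 acts by ∂[p,q,r] = [q,r] − [p,r] + [p,q]. For instance
  ∂BFG = FG − BG + BF,
  ∂AEG = EG − AG + AE.
The 27×18 boundary matrix has rank 18 and Smith normal form diag(1,1,1,1,1,1,1,1,1,1,1,1,1,1,1,1,1,2).

Computing H_k = (kernel of ∂_k) / (image of ∂_{k+1}):

  H_0: rank C_0 − rank ∂_1 = 9 − 8 = 1, and the invariant factors of ∂_1 are all 1, so H_0 = Z.
  H_1: rank ker ∂_1 − rank ∂_2 = (27 − 8) − 18 = 1, and ∂_2 has invariant factor 2 > 1, so H_1 = Z ⊕ Z/2Z.
  H_2: rank ker ∂_2 − rank ∂_3 = (18 − 18) − 0 = 0, and there is no ∂_3, so H_2 = 0.

(K is a triangulation of the Klein bottle.)

H_0 = Z,  H_1 = Z ⊕ Z/2Z,  H_2 = 0.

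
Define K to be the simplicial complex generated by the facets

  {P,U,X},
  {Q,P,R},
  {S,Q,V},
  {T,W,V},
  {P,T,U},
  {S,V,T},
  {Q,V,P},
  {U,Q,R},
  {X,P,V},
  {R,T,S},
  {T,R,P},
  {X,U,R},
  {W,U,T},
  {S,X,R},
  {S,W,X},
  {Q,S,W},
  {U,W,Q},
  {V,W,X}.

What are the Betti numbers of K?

Take the total order P < Q < R < S < T < U < V < W < X on the vertex set. Then K (dimension 2) consists of the simplices:

  0-simplices (9): P, Q, R, S, T, U, V, W, X
  1-simplices (27): PQ, PR, PT, PU, PV, PX, QR, QS, QU, QV, QW, RS, RT, RU, RX, ST, SV, SW, SX, TU, TV, TW, UW, UX, VW, VX, WX
  2-simplices (18): PQR, PQV, PRT, PTU, PUX, PVX, QRU, QSV, QSW, QUW, RST, RSX, RUX, STV, SWX, TUW, TVW, VWX

so the chain groups are C_0 ≅ Z^9, C_1 ≅ Z^27, C_2 ≅ Z^18.

The boundary map ∂_1: C_1 → C_0 is given by ∂[p,q] = [q] − [p].
This gives a 9×27 integer matrix of rank 8; reducing to Smith normal form yields diagonal entries (1,1,1,1,1,1,1,1).

Boundary ∂_2: C_2 → C_1 sends each 2-simplex [p,q,r] to [q,r] − [p,r] + [p,q]. For instance
  ∂SWX = WX − SX + SW,
  ∂PUX = UX − PX + PU.
This gives a 27×18 integer matrix of rank 18; reducing to Smith normal form yields diagonal entries (1,1,1,1,1,1,1,1,1,1,1,1,1,1,1,1,1,2).

Now H_k = ker ∂_k / im ∂_{k+1}, so:

  H_0: rank C_0 − rank ∂_1 = 9 − 8 = 1, and the invariant factors of ∂_1 are all 1, so H_0 ≅ Z.
  H_1: rank ker ∂_1 − rank ∂_2 = (27 − 8) − 18 = 1, and ∂_2 has invariant factor 2 > 1, so H_1 ≅ Z ⊕ Z/2Z.
  H_2: rank ker ∂_2 − rank ∂_3 = (18 − 18) − 0 = 0, and there is no ∂_3, so H_2 ≅ 0.

(K is a triangulation of the Klein bottle.)

Hence the Betti numbers are b_0 = 1, b_1 = 1, b_2 = 0.

b_0 = 1, b_1 = 1, b_2 = 0.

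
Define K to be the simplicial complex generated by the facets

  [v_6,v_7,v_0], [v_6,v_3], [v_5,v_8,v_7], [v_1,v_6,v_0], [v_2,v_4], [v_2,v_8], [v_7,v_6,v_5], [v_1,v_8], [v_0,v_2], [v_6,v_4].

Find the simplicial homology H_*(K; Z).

We work with the vertex ordering v_0 < v_1 < v_2 < v_3 < v_4 < v_5 < v_6 < v_7 < v_8. The simplices of K, each written with vertices in increasing order, are:

  0-simplices (9): [v_0], [v_1], [v_2], [v_3], [v_4], [v_5], [v_6], [v_7], [v_8]
  1-simplices (15): (15 of them)
  2-simplices (4): [v_0,v_1,v_6], [v_0,v_6,v_7], [v_5,v_6,v_7], [v_5,v_7,v_8]

Hence C_0 ≅ Z^9, C_1 ≅ Z^15, C_2 ≅ Z^4.

∂_1: C_1 → C_0 is given by ∂[p,q] = [q] − [p]. For instance
  ∂[v_1,v_6] = [v_6] − [v_1].
The resulting 9×15 matrix has rank 8, and its Smith normal form has invariant factors (1,1,1,1,1,1,1,1).

∂_2: C_2 → C_1 maps a triangle to the signed sum of its edges. For instance
  ∂[v_0,v_1,v_6] = [v_1,v_6] − [v_0,v_6] + [v_0,v_1],
  ∂[v_5,v_6,v_7] = [v_6,v_7] − [v_5,v_7] + [v_5,v_6].
The 15×4 boundary matrix has rank 4 and Smith normal form diag(1,1,1,1).

From H_k ≅ ker(∂_k) / im(∂_{k+1}) we obtain:

  H_0: rank C_0 − rank ∂_1 = 9 − 8 = 1, and the invariant factors of ∂_1 are all 1, so H_0 = Z.
  H_1: rank ker ∂_1 − rank ∂_2 = (15 − 8) − 4 = 3, and the invariant factors of ∂_2 are all 1, so H_1 = Z^3.
  H_2: rank ker ∂_2 − rank ∂_3 = (4 − 4) − 0 = 0, and there is no ∂_3, so H_2 = 0.

H_0 = Z,  H_1 = Z^3,  H_2 = 0.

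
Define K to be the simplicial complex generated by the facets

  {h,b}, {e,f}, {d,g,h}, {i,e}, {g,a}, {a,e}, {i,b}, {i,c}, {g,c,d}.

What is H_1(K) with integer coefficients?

H_1 ≅ Z^2.

Fix the vertex order a < b < c < d < e < f < g < h < i and write every simplex with vertices in increasing order. Then dim K = 2 and the simplices of K are:

  0-simplices (9): a, b, c, d, e, f, g, h, i
  1-simplices (12): ae, ag, bh, bi, cd, cg, ci, dg, dh, ef, ei, gh
  2-simplices (2): cdg, dgh

so the chain groups are C_0 ≅ Z^9, C_1 ≅ Z^12, C_2 ≅ Z^2.

Boundary ∂_1: C_1 → C_0 sends each edge [p,q] (with p < q) to q − p. For instance
  ∂gh = h − g.
As a 9×12 matrix over Z this has rank 8, with invariant factors (1,1,1,1,1,1,1,1).

∂_2: C_2 → C_1 acts by ∂[p,q,r] = [q,r] − [p,r] + [p,q]. For instance
  ∂cdg = dg − cg + cd,
  ∂dgh = gh − dh + dg.
As a 12×2 matrix over Z this has rank 2, with invariant factors (1,1).

From H_k ≅ ker(∂_k) / im(∂_{k+1}) we obtain:

  H_1: rank ker ∂_1 − rank ∂_2 = (12 − 8) − 2 = 2, and the invariant factors of ∂_2 are all 1, so H_1 = Z^2.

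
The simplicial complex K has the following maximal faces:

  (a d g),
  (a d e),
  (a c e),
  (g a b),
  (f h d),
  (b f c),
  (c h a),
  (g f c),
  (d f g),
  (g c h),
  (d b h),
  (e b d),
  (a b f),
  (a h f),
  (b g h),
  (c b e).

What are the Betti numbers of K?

Order the vertices as a < b < c < d < e < f < g < h. Listing each simplex with vertices in this order, K has dimension 2 with simplices:

  0-simplices (8): a, b, c, d, e, f, g, h
  1-simplices (24): ab, ac, ad, ae, af, ag, ah, bc, bd, be, bf, bg, bh, ce, cf, cg, ch, de, df, dg, dh, fg, fh, gh
  2-simplices (16): abf, abg, ace, ach, ade, adg, afh, bce, bcf, bde, bdh, bgh, cfg, cgh, dfg, dfh

Hence C_0 ≅ Z^8, C_1 ≅ Z^24, C_2 ≅ Z^16.

∂_1: C_1 → C_0 sends each edge [p,q] (with p < q) to q − p. For instance
  ∂be = e − b.
The 8×24 boundary matrix has rank 7 and Smith normal form diag(1,1,1,1,1,1,1).

The boundary map ∂_2: C_2 → C_1 sends each 2-simplex [p,q,r] to [q,r] − [p,r] + [p,q]. For instance
  ∂cgh = gh − ch + cg,
  ∂ade = de − ae + ad.
The resulting 24×16 matrix has rank 15, and its Smith normal form has invariant factors (1,1,1,1,1,1,1,1,1,1,1,1,1,1,1).

Computing H_k = (kernel of ∂_k) / (image of ∂_{k+1}):

  H_0: rank C_0 − rank ∂_1 = 8 − 7 = 1, and the invariant factors of ∂_1 are all 1, so H_0 = Z.
  H_1: rank ker ∂_1 − rank ∂_2 = (24 − 7) − 15 = 2, and the invariant factors of ∂_2 are all 1, so H_1 = Z^2.
  H_2: rank ker ∂_2 − rank ∂_3 = (16 − 15) − 0 = 1, and there is no ∂_3, so H_2 = Z.

Hence the Betti numbers are b_0 = 1, b_1 = 2, b_2 = 1.

b_0 = 1, b_1 = 2, b_2 = 1.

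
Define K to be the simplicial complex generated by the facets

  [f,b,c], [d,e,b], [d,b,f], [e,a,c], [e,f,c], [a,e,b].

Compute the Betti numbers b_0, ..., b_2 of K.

Take the total order a < b < c < d < e < f on the vertex set. Then K (dimension 2) consists of the simplices:

  0-simplices (6): a, b, c, d, e, f
  1-simplices (12): ab, ac, ae, bc, bd, be, bf, ce, cf, de, df, ef
  2-simplices (6): abe, ace, bcf, bde, bdf, cef

so the chain groups are C_0 ≅ Z^6, C_1 ≅ Z^12, C_2 ≅ Z^6.

Boundary ∂_1: C_1 → C_0 sends each edge [p,q] (with p < q) to q − p.
The 6×12 boundary matrix has rank 5 and Smith normal form diag(1,1,1,1,1).

∂_2: C_2 → C_1 maps a triangle to the signed sum of its edges. For instance
  ∂ace = ce − ae + ac,
  ∂bdf = df − bf + bd.
This gives a 12×6 integer matrix of rank 6; reducing to Smith normal form yields diagonal entries (1,1,1,1,1,1).

Now H_k = ker ∂_k / im ∂_{k+1}, so:

  H_0: rank C_0 − rank ∂_1 = 6 − 5 = 1, and the invariant factors of ∂_1 are all 1, so H_0 ≅ Z.
  H_1: rank ker ∂_1 − rank ∂_2 = (12 − 5) − 6 = 1, and the invariant factors of ∂_2 are all 1, so H_1 ≅ Z.
  H_2: rank ker ∂_2 − rank ∂_3 = (6 − 6) − 0 = 0, and there is no ∂_3, so H_2 ≅ 0.

Hence the Betti numbers are b_0 = 1, b_1 = 1, b_2 = 0.

b_0 = 1, b_1 = 1, b_2 = 0.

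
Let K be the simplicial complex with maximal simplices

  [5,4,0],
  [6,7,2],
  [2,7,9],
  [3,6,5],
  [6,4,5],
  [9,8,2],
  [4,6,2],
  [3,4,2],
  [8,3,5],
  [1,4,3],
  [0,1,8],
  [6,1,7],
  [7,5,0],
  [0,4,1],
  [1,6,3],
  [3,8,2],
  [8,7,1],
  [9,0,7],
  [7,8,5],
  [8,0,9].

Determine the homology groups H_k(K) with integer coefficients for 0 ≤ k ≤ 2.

We work with the vertex ordering 0 < 1 < 2 < 3 < 4 < 5 < 6 < 7 < 8 < 9. The simplices of K, each written with vertices in increasing order, are:

  0-simplices (10): [0], [1], [2], [3], [4], [5], [6], [7], [8], [9]
  1-simplices (30): (30 of them)
  2-simplices (20): (20 of them)

Hence C_0 ≅ Z^10, C_1 ≅ Z^30, C_2 ≅ Z^20.

∂_1: C_1 → C_0 is given by ∂[p,q] = [q] − [p]. For instance
  ∂[0,7] = [7] − [0].
The 10×30 boundary matrix has rank 9 and Smith normal form diag(1,1,1,1,1,1,1,1,1).

The boundary map ∂_2: C_2 → C_1 acts by ∂[p,q,r] = [q,r] − [p,r] + [p,q]. For instance
  ∂[5,7,8] = [7,8] − [5,8] + [5,7],
  ∂[3,5,6] = [5,6] − [3,6] + [3,5].
As a 30×20 matrix over Z this has rank 20, with invariant factors (1,1,1,1,1,1,1,1,1,1,1,1,1,1,1,1,1,1,1,2).

Computing H_k = (kernel of ∂_k) / (image of ∂_{k+1}):

  H_0: rank C_0 − rank ∂_1 = 10 − 9 = 1, and the invariant factors of ∂_1 are all 1, so H_0 ≅ Z.
  H_1: rank ker ∂_1 − rank ∂_2 = (30 − 9) − 20 = 1, and ∂_2 has invariant factor 2 > 1, so H_1 ≅ Z ⊕ Z/2.
  H_2: rank ker ∂_2 − rank ∂_3 = (20 − 20) − 0 = 0, and there is no ∂_3, so H_2 ≅ 0.

As a check, the Euler characteristic is 10 − 30 + 20 = 0, which agrees with 1 − 1 + 0 = 0.
(K is a triangulation of the Klein bottle.)

H_0 ≅ Z,  H_1 ≅ Z ⊕ Z/2,  H_2 = 0.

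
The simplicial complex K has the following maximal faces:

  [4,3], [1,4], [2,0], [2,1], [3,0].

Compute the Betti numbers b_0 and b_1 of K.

b_0 = 1, b_1 = 1.

K has 5 vertices, 5 edges.
rank ∂_0 = 0, rank ∂_1 = 4 ⇒ b_0 = 5 − 0 − 4 = 1; all invariant factors of ∂_1 are 1 so no torsion. So H_0 ≅ Z.
rank ∂_1 = 4, rank ∂_2 = 0 ⇒ b_1 = 5 − 4 − 0 = 1. So H_1 ≅ Z.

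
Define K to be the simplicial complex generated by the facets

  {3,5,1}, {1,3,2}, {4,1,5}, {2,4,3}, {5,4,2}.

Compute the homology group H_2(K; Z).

H_2 ≅ 0.

Fix the vertex order 1 < 2 < 3 < 4 < 5 and write every simplex with vertices in increasing order. Then dim K = 2 and the simplices of K are:

  0-simplices (5): [1], [2], [3], [4], [5]
  1-simplices (10): [1,2], [1,3], [1,4], [1,5], [2,3], [2,4], [2,5], [3,4], [3,5], [4,5]
  2-simplices (5): [1,2,3], [1,3,5], [1,4,5], [2,3,4], [2,4,5]

giving chain groups C_0 ≅ Z^5, C_1 ≅ Z^10, C_2 ≅ Z^5.

∂_1: C_1 → C_0 maps an edge to its endpoints' difference, ∂[p,q] = q − p. For instance
  ∂[1,2] = [2] − [1].
This gives a 5×10 integer matrix of rank 4; reducing to Smith normal form yields diagonal entries (1,1,1,1).

Boundary ∂_2: C_2 → C_1 sends each 2-simplex [p,q,r] to [q,r] − [p,r] + [p,q]. For instance
  ∂[1,4,5] = [4,5] − [1,5] + [1,4],
  ∂[2,3,4] = [3,4] − [2,4] + [2,3].
The resulting 10×5 matrix has rank 5, and its Smith normal form has invariant factors (1,1,1,1,1).

Reading off H_k = ker ∂_k / im ∂_{k+1}:

  H_2: rank ker ∂_2 − rank ∂_3 = (5 − 5) − 0 = 0, and there is no ∂_3, so H_2 = 0.

(K is a triangulation of the Möbius band.)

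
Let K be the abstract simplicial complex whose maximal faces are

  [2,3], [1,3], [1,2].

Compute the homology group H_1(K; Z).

H_1 = Z.

Fix the vertex order 1 < 2 < 3 and write every simplex with vertices in increasing order. Then dim K = 1 and the simplices of K are:

  0-simplices (3): [1], [2], [3]
  1-simplices (3): [1,2], [1,3], [2,3]

so the chain groups are C_0 ≅ Z^3, C_1 ≅ Z^3.

∂_1: C_1 → C_0 sends each edge [p,q] (with p < q) to q − p. For instance
  ∂[1,3] = [3] − [1].
The 3×3 boundary matrix has rank 2 and Smith normal form diag(1,1).

From H_k ≅ ker(∂_k) / im(∂_{k+1}) we obtain:

  H_1: rank ker ∂_1 − rank ∂_2 = (3 − 2) − 0 = 1, and there is no ∂_2, so H_1 = Z.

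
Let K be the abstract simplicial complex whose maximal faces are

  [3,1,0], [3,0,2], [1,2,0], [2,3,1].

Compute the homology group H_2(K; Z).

H_2 = Z.

Order the vertices as 0 < 1 < 2 < 3. Listing each simplex with vertices in this order, K has dimension 2 with simplices:

  0-simplices (4): [0], [1], [2], [3]
  1-simplices (6): [0,1], [0,2], [0,3], [1,2], [1,3], [2,3]
  2-simplices (4): [0,1,2], [0,1,3], [0,2,3], [1,2,3]

Hence C_0 ≅ Z^4, C_1 ≅ Z^6, C_2 ≅ Z^4.

The boundary map ∂_1: C_1 → C_0 is given by ∂[p,q] = [q] − [p]. For instance
  ∂[0,3] = [3] − [0].
The 4×6 boundary matrix has rank 3 and Smith normal form diag(1,1,1).

∂_2: C_2 → C_1 acts by ∂[p,q,r] = [q,r] − [p,r] + [p,q]. For instance
  ∂[0,1,2] = [1,2] − [0,2] + [0,1],
  ∂[0,2,3] = [2,3] − [0,3] + [0,2].
The resulting 6×4 matrix has rank 3, and its Smith normal form has invariant factors (1,1,1).

From H_k ≅ ker(∂_k) / im(∂_{k+1}) we obtain:

  H_2: rank ker ∂_2 − rank ∂_3 = (4 − 3) − 0 = 1, and there is no ∂_3, so H_2 ≅ Z.

(K is a triangulation of the 2-sphere S^2.)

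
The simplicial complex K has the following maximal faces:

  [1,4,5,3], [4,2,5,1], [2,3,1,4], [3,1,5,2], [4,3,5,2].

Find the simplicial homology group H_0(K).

Fix the vertex order 1 < 2 < 3 < 4 < 5 and write every simplex with vertices in increasing order. Then dim K = 3 and the simplices of K are:

  0-simplices (5): [1], [2], [3], [4], [5]
  1-simplices (10): [1,2], [1,3], [1,4], [1,5], [2,3], [2,4], [2,5], [3,4], [3,5], [4,5]
  2-simplices (10): [1,2,3], [1,2,4], [1,2,5], [1,3,4], [1,3,5], [1,4,5], [2,3,4], [2,3,5], [2,4,5], [3,4,5]
  3-simplices (5): [1,2,3,4], [1,2,3,5], [1,2,4,5], [1,3,4,5], [2,3,4,5]

so the chain groups are C_0 ≅ Z^5, C_1 ≅ Z^10, C_2 ≅ Z^10, C_3 ≅ Z^5.

∂_1: C_1 → C_0 is given by ∂[p,q] = [q] − [p]. For instance
  ∂[1,2] = [2] − [1].
This gives a 5×10 integer matrix of rank 4; reducing to Smith normal form yields diagonal entries (1,1,1,1).

∂_2: C_2 → C_1 sends each 2-simplex [p,q,r] to [q,r] − [p,r] + [p,q]. For instance
  ∂[2,4,5] = [4,5] − [2,5] + [2,4],
  ∂[1,2,4] = [2,4] − [1,4] + [1,2].
The 10×10 boundary matrix has rank 6 and Smith normal form diag(1,1,1,1,1,1).

Boundary ∂_3: C_3 → C_2 sends each 3-simplex σ to the alternating sum Σ_i (−1)^i (σ with its i-th vertex removed). For instance
  ∂[1,3,4,5] = [3,4,5] − [1,4,5] + [1,3,5] − [1,3,4],
  ∂[1,2,3,5] = [2,3,5] − [1,3,5] + [1,2,5] − [1,2,3].
The resulting 10×5 matrix has rank 4, and its Smith normal form has invariant factors (1,1,1,1).

Computing H_k = (kernel of ∂_k) / (image of ∂_{k+1}):

  H_0: rank C_0 − rank ∂_1 = 5 − 4 = 1, and the invariant factors of ∂_1 are all 1, so H_0 ≅ Z.

H_0 = Z.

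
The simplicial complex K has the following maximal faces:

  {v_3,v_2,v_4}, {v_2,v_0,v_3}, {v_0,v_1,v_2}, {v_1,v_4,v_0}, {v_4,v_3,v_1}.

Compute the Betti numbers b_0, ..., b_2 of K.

b_0 = 1, b_1 = 1, b_2 = 0.

Order the vertices as v_0 < v_1 < v_2 < v_3 < v_4. Listing each simplex with vertices in this order, K has dimension 2 with simplices:

  0-simplices (5): [v_0], [v_1], [v_2], [v_3], [v_4]
  1-simplices (10): [v_0,v_1], [v_0,v_2], [v_0,v_3], [v_0,v_4], [v_1,v_2], [v_1,v_3], [v_1,v_4], [v_2,v_3], [v_2,v_4], [v_3,v_4]
  2-simplices (5): [v_0,v_1,v_2], [v_0,v_1,v_4], [v_0,v_2,v_3], [v_1,v_3,v_4], [v_2,v_3,v_4]

Hence C_0 ≅ Z^5, C_1 ≅ Z^10, C_2 ≅ Z^5.

The boundary map ∂_1: C_1 → C_0 is given by ∂[p,q] = [q] − [p].
As a 5×10 matrix over Z this has rank 4, with invariant factors (1,1,1,1).

The boundary map ∂_2: C_2 → C_1 sends each 2-simplex [p,q,r] to [q,r] − [p,r] + [p,q]. For instance
  ∂[v_2,v_3,v_4] = [v_3,v_4] − [v_2,v_4] + [v_2,v_3],
  ∂[v_1,v_3,v_4] = [v_3,v_4] − [v_1,v_4] + [v_1,v_3].
The 10×5 boundary matrix has rank 5 and Smith normal form diag(1,1,1,1,1).

Computing H_k = (kernel of ∂_k) / (image of ∂_{k+1}):

  H_0: rank C_0 − rank ∂_1 = 5 − 4 = 1, and the invariant factors of ∂_1 are all 1, so H_0 ≅ Z.
  H_1: rank ker ∂_1 − rank ∂_2 = (10 − 4) − 5 = 1, and the invariant factors of ∂_2 are all 1, so H_1 ≅ Z.
  H_2: rank ker ∂_2 − rank ∂_3 = (5 − 5) − 0 = 0, and there is no ∂_3, so H_2 ≅ 0.

As a check, the Euler characteristic is 5 − 10 + 5 = 0, which agrees with 1 − 1 + 0 = 0.

Hence the Betti numbers are b_0 = 1, b_1 = 1, b_2 = 0.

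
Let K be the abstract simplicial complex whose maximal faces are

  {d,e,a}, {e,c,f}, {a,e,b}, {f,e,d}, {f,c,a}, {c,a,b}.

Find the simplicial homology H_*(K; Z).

K has 6 vertices, 12 edges, 6 triangles.
rank ∂_0 = 0, rank ∂_1 = 5 ⇒ b_0 = 6 − 0 − 5 = 1; all invariant factors of ∂_1 are 1 so no torsion. So H_0 = Z.
rank ∂_1 = 5, rank ∂_2 = 6 ⇒ b_1 = 12 − 5 − 6 = 1; all invariant factors of ∂_2 are 1 so no torsion. So H_1 = Z.
rank ∂_2 = 6, rank ∂_3 = 0 ⇒ b_2 = 6 − 6 − 0 = 0. So H_2 = 0.

H_0 = Z,  H_1 = Z,  H_2 = 0.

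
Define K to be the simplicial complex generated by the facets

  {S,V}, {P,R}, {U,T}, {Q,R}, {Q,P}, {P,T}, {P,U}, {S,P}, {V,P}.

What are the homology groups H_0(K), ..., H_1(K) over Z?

Take the total order P < Q < R < S < T < U < V on the vertex set. Then K (dimension 1) consists of the simplices:

  0-simplices (7): P, Q, R, S, T, U, V
  1-simplices (9): PQ, PR, PS, PT, PU, PV, QR, SV, TU

giving chain groups C_0 ≅ Z^7, C_1 ≅ Z^9.

∂_1: C_1 → C_0 is given by ∂[p,q] = [q] − [p]. For instance
  ∂TU = U − T.
This gives a 7×9 integer matrix of rank 6; reducing to Smith normal form yields diagonal entries (1,1,1,1,1,1).

Now H_k = ker ∂_k / im ∂_{k+1}, so:

  H_0: rank C_0 − rank ∂_1 = 7 − 6 = 1, and the invariant factors of ∂_1 are all 1, so H_0 = Z.
  H_1: rank ker ∂_1 − rank ∂_2 = (9 − 6) − 0 = 3, and there is no ∂_2, so H_1 = Z^3.

As a check, the Euler characteristic is 7 − 9 = -2, which agrees with 1 − 3 = -2.
(K is a triangulation of a wedge of 3 circles.)

H_0 ≅ Z,  H_1 ≅ Z^3.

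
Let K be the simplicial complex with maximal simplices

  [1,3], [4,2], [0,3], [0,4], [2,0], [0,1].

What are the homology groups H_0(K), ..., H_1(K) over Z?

H_0 ≅ Z,  H_1 ≅ Z^2.

Order the vertices as 0 < 1 < 2 < 3 < 4. Listing each simplex with vertices in this order, K has dimension 1 with simplices:

  0-simplices (5): [0], [1], [2], [3], [4]
  1-simplices (6): [0,1], [0,2], [0,3], [0,4], [1,3], [2,4]

Hence C_0 ≅ Z^5, C_1 ≅ Z^6.

Boundary ∂_1: C_1 → C_0 sends each edge [p,q] (with p < q) to q − p. For instance
  ∂[0,4] = [4] − [0].
As a 5×6 matrix over Z this has rank 4, with invariant factors (1,1,1,1).

From H_k ≅ ker(∂_k) / im(∂_{k+1}) we obtain:

  H_0: rank C_0 − rank ∂_1 = 5 − 4 = 1, and the invariant factors of ∂_1 are all 1, so H_0 ≅ Z.
  H_1: rank ker ∂_1 − rank ∂_2 = (6 − 4) − 0 = 2, and there is no ∂_2, so H_1 ≅ Z^2.

As a check, the Euler characteristic is 5 − 6 = -1, which agrees with 1 − 2 = -1.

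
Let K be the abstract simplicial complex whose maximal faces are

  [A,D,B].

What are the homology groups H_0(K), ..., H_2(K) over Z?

H_0 ≅ Z,  H_1 = 0,  H_2 = 0.

Order the vertices as A < B < D. Listing each simplex with vertices in this order, K has dimension 2 with simplices:

  0-simplices (3): A, B, D
  1-simplices (3): AB, AD, BD
  2-simplices (1): ABD

so the chain groups are C_0 ≅ Z^3, C_1 ≅ Z^3, C_2 ≅ Z^1.

The boundary map ∂_1: C_1 → C_0 maps an edge to its endpoints' difference, ∂[p,q] = q − p.
The resulting 3×3 matrix has rank 2, and its Smith normal form has invariant factors (1,1).

Boundary ∂_2: C_2 → C_1 sends each 2-simplex [p,q,r] to [q,r] − [p,r] + [p,q]. For instance
  ∂ABD = BD − AD + AB.
The resulting 3×1 matrix has rank 1, and its Smith normal form has invariant factors (1).

Reading off H_k = ker ∂_k / im ∂_{k+1}:

  H_0: rank C_0 − rank ∂_1 = 3 − 2 = 1, and the invariant factors of ∂_1 are all 1, so H_0 = Z.
  H_1: rank ker ∂_1 − rank ∂_2 = (3 − 2) − 1 = 0, and the invariant factors of ∂_2 are all 1, so H_1 = 0.
  H_2: rank ker ∂_2 − rank ∂_3 = (1 − 1) − 0 = 0, and there is no ∂_3, so H_2 = 0.

As a check, the Euler characteristic is 3 − 3 + 1 = 1, which agrees with 1 − 0 + 0 = 1.
(K is a triangulation of the 2-simplex.)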